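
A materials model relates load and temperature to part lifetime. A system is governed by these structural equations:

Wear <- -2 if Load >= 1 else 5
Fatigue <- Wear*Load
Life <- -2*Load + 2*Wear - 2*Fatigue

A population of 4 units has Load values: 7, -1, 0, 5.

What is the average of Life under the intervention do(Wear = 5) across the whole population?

-23

do(Wear=5) breaks Wear's dependence on Load. With Wear=5 fixed, Life across the units is -74, 22, 10, -50, mean -23.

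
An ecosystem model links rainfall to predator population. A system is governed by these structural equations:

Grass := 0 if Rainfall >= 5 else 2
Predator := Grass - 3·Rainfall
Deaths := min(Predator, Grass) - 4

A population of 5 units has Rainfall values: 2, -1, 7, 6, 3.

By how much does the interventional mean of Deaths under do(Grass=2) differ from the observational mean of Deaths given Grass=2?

do(Grass=2) breaks Grass's dependence on Rainfall. With Grass=2 fixed, Deaths across the units is -8, -2, -23, -20, -11, mean -12.8.
E[Deaths|Grass=2] averages over only the 3 units with Grass=2 (Rainfall = 2, -1, 3): Deaths = -8, -2, -11, mean -7.
Difference = -12.8 − (-7) = -5.8.

-5.8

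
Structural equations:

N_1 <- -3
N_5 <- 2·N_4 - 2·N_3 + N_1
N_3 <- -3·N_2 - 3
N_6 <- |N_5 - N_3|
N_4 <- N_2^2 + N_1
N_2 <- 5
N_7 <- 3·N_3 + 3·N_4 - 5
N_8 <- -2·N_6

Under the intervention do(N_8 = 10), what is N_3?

Under do(N_8=10), the mechanism N_8 <- -2·N_6 is discarded; N_8 is fixed at 10.
No directed path runs from N_8 to N_3, so N_3 keeps its natural value.
N_3 = -3·N_2 - 3  [with N_2=5]  = -18

-18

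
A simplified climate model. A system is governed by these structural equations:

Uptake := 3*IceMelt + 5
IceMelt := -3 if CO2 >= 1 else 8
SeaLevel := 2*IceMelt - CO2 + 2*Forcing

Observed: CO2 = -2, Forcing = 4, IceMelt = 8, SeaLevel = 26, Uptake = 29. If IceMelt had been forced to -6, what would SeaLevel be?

-2

The intervention breaks the incoming arrows to IceMelt: IceMelt := -3 if CO2 >= 1 else 8 no longer applies, and IceMelt = -6.
SeaLevel = 2*IceMelt - CO2 + 2*Forcing  [with IceMelt=-6, CO2=-2, Forcing=4]  = -2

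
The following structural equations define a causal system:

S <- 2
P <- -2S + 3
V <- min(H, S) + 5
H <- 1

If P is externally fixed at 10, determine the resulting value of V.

6

Under do(P=10), the mechanism P <- -2S + 3 is discarded; P is fixed at 10.
Since V is not a descendant of the intervened variable, it is unaffected.
V = min(H, S) + 5  [with H=1, S=2]  = 6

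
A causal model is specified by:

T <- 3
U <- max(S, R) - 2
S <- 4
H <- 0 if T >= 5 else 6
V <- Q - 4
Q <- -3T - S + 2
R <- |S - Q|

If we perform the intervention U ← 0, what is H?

6

Intervening sets U = 0 and removes its equation (U <- max(S, R) - 2).
Since H is not a descendant of the intervened variable, it is unaffected.
H = 0 if T >= 5 else 6  [with T=3]  = 6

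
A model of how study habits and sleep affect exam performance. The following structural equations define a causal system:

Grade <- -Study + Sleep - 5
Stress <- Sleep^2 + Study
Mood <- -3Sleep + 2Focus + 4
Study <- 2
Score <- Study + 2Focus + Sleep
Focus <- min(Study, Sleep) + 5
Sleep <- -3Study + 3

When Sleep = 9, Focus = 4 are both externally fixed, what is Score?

Setting Sleep = 9, Focus = 4 by intervention discards those variables' equations.
Score = Study + 2Focus + Sleep  [with Study=2, Focus=4, Sleep=9]  = 19

19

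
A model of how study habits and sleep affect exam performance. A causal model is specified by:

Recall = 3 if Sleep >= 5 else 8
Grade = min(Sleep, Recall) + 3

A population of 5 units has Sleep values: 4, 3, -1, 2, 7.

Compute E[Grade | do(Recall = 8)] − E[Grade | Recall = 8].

1

The intervention sets Recall=8 in all 5 units regardless of Sleep. Recomputing Grade per unit gives 7, 6, 2, 5, 10; average 6.
Conditioning on Recall=8 selects the 4 unit(s) with Sleep ∈ {4, 3, -1, 2}. Their Grade values: 7, 6, 2, 5. Mean = 5.
Difference = 6 − 5 = 1.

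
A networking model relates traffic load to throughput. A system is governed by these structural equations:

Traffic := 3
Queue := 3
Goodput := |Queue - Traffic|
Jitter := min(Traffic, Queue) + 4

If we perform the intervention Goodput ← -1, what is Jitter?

7

Under do(Goodput=-1), the mechanism Goodput := |Queue - Traffic| is discarded; Goodput is fixed at -1.
Since Jitter is not a descendant of the intervened variable, it is unaffected.
Jitter = min(Traffic, Queue) + 4  [with Traffic=3, Queue=3]  = 7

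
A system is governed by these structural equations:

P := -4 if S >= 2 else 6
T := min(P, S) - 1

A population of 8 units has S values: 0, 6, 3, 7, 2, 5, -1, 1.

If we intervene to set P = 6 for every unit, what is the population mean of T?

do(P=6) breaks P's dependence on S. With P=6 fixed, T across the units is -1, 5, 2, 5, 1, 4, -2, 0, mean 1.75.

1.75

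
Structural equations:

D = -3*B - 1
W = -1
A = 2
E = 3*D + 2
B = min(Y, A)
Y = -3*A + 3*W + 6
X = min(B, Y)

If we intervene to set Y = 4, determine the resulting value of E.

The intervention breaks the incoming arrows to Y: Y = -3*A + 3*W + 6 no longer applies, and Y = 4.
B = min(Y, A)  [with Y=4, A=2]  = 2
D = -3*B - 1  [with B=2]  = -7
E = 3*D + 2  [with D=-7]  = -19

-19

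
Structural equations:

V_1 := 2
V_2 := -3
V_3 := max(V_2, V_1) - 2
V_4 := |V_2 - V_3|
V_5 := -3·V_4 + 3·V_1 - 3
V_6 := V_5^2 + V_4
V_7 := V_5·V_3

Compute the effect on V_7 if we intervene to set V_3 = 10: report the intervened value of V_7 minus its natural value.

The intervention breaks the incoming arrows to V_3: V_3 := max(V_2, V_1) - 2 no longer applies, and V_3 = 10.
V_4 = |V_2 - V_3|  [with V_2=-3, V_3=10]  = 13
V_5 = -3·V_4 + 3·V_1 - 3  [with V_4=13, V_1=2]  = -36
V_7 = V_5·V_3  [with V_5=-36, V_3=10]  = -360
Without intervention: V_3 = max(V_2, V_1) - 2  [with V_2=-3, V_1=2]  = 0; V_4 = |V_2 - V_3|  [with V_2=-3, V_3=0]  = 3; V_5 = -3·V_4 + 3·V_1 - 3  [with V_4=3, V_1=2]  = -6; V_7 = V_5·V_3  [with V_5=-6, V_3=0]  = 0.
Change = -360 − 0 = -360.

-360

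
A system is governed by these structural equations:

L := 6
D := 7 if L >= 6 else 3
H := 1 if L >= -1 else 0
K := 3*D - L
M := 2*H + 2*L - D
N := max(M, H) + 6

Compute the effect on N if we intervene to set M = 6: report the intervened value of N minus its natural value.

The intervention breaks the incoming arrows to M: M := 2*H + 2*L - D no longer applies, and M = 6.
H = 1 if L >= -1 else 0  [with L=6]  = 1
N = max(M, H) + 6  [with M=6, H=1]  = 12
Without intervention: D = 7 if L >= 6 else 3  [with L=6]  = 7; H = 1 if L >= -1 else 0  [with L=6]  = 1; M = 2*H + 2*L - D  [with H=1, L=6, D=7]  = 7; N = max(M, H) + 6  [with M=7, H=1]  = 13.
Change = 12 − 13 = -1.

-1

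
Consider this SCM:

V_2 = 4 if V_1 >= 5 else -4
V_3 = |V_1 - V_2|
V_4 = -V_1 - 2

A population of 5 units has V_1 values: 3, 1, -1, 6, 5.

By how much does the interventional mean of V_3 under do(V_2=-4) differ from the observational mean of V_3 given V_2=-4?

The intervention sets V_2=-4 in all 5 units regardless of V_1. Recomputing V_3 per unit gives 7, 5, 3, 10, 9; average 6.8.
Conditioning on V_2=-4 selects the 3 unit(s) with V_1 ∈ {3, 1, -1}. Their V_3 values: 7, 5, 3. Mean = 5.
Difference = 6.8 − 5 = 1.8.

1.8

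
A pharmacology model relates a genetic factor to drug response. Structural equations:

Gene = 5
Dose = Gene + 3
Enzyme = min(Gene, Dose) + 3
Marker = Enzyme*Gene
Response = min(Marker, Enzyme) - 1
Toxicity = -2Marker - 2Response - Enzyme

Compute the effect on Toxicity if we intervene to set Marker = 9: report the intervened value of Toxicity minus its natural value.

Under do(Marker=9), the mechanism Marker = Enzyme*Gene is discarded; Marker is fixed at 9.
Dose = Gene + 3  [with Gene=5]  = 8
Enzyme = min(Gene, Dose) + 3  [with Gene=5, Dose=8]  = 8
Response = min(Marker, Enzyme) - 1  [with Marker=9, Enzyme=8]  = 7
Toxicity = -2Marker - 2Response - Enzyme  [with Marker=9, Response=7, Enzyme=8]  = -40
Without intervention: Dose = Gene + 3  [with Gene=5]  = 8; Enzyme = min(Gene, Dose) + 3  [with Gene=5, Dose=8]  = 8; Marker = Enzyme*Gene  [with Enzyme=8, Gene=5]  = 40; Response = min(Marker, Enzyme) - 1  [with Marker=40, Enzyme=8]  = 7; Toxicity = -2Marker - 2Response - Enzyme  [with Marker=40, Response=7, Enzyme=8]  = -102.
Change = -40 − (-102) = 62.

62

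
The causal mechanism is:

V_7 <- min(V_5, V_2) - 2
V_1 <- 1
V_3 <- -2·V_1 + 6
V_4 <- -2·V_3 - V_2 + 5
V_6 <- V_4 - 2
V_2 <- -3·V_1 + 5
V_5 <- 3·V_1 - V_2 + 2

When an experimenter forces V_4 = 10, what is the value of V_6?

Under do(V_4=10), the mechanism V_4 <- -2·V_3 - V_2 + 5 is discarded; V_4 is fixed at 10.
V_6 = V_4 - 2  [with V_4=10]  = 8

8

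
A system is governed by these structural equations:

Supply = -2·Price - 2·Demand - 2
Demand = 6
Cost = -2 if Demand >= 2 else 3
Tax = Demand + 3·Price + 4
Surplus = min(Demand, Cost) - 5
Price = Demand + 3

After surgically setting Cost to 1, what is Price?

9

The intervention breaks the incoming arrows to Cost: Cost = -2 if Demand >= 2 else 3 no longer applies, and Cost = 1.
Since Price is not a descendant of the intervened variable, it is unaffected.
Price = Demand + 3  [with Demand=6]  = 9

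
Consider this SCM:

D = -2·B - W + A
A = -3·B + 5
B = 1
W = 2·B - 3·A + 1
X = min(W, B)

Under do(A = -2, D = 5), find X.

1

Setting A = -2, D = 5 by intervention discards those variables' equations.
W = 2·B - 3·A + 1  [with B=1, A=-2]  = 9
X = min(W, B)  [with W=9, B=1]  = 1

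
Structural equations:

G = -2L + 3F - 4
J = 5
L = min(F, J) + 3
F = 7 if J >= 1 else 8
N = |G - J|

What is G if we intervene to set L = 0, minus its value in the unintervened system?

16

The intervention breaks the incoming arrows to L: L = min(F, J) + 3 no longer applies, and L = 0.
F = 7 if J >= 1 else 8  [with J=5]  = 7
G = -2L + 3F - 4  [with L=0, F=7]  = 17
Without intervention: F = 7 if J >= 1 else 8  [with J=5]  = 7; L = min(F, J) + 3  [with F=7, J=5]  = 8; G = -2L + 3F - 4  [with L=8, F=7]  = 1.
Change = 17 − 1 = 16.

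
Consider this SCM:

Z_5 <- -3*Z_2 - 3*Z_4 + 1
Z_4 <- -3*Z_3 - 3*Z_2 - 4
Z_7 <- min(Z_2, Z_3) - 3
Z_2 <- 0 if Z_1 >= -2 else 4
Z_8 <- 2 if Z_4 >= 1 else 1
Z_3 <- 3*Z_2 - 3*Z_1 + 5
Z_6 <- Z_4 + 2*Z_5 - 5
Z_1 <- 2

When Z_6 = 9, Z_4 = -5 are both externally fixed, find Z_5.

16

Setting Z_6 = 9, Z_4 = -5 by intervention discards those variables' equations.
Z_2 = 0 if Z_1 >= -2 else 4  [with Z_1=2]  = 0
Z_5 = -3*Z_2 - 3*Z_4 + 1  [with Z_2=0, Z_4=-5]  = 16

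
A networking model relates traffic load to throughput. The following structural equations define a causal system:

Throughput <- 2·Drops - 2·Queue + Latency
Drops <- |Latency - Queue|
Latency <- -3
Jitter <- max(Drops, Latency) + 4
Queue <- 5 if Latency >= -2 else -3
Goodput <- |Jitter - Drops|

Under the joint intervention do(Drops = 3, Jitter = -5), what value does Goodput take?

Setting Drops = 3, Jitter = -5 by intervention discards those variables' equations.
Goodput = |Jitter - Drops|  [with Jitter=-5, Drops=3]  = 8

8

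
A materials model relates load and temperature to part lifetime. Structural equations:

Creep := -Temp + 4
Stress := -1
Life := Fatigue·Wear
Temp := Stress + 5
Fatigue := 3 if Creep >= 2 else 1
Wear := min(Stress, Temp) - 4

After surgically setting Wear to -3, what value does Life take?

-3

Under do(Wear=-3), the mechanism Wear := min(Stress, Temp) - 4 is discarded; Wear is fixed at -3.
Temp = Stress + 5  [with Stress=-1]  = 4
Creep = -Temp + 4  [with Temp=4]  = 0
Fatigue = 3 if Creep >= 2 else 1  [with Creep=0]  = 1
Life = Fatigue·Wear  [with Fatigue=1, Wear=-3]  = -3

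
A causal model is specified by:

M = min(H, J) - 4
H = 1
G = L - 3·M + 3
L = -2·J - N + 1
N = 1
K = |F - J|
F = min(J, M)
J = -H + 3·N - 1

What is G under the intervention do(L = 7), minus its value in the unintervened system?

9

Under do(L=7), the mechanism L = -2·J - N + 1 is discarded; L is fixed at 7.
J = -H + 3·N - 1  [with H=1, N=1]  = 1
M = min(H, J) - 4  [with H=1, J=1]  = -3
G = L - 3·M + 3  [with L=7, M=-3]  = 19
Without intervention: J = -H + 3·N - 1  [with H=1, N=1]  = 1; M = min(H, J) - 4  [with H=1, J=1]  = -3; L = -2·J - N + 1  [with J=1, N=1]  = -2; G = L - 3·M + 3  [with L=-2, M=-3]  = 10.
Change = 19 − 10 = 9.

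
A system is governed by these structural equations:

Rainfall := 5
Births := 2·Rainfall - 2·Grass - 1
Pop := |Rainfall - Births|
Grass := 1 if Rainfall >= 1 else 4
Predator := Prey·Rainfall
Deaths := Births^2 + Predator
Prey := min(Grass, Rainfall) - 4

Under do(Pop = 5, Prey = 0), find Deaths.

Setting Pop = 5, Prey = 0 by intervention discards those variables' equations.
Grass = 1 if Rainfall >= 1 else 4  [with Rainfall=5]  = 1
Predator = Prey·Rainfall  [with Prey=0, Rainfall=5]  = 0
Births = 2·Rainfall - 2·Grass - 1  [with Rainfall=5, Grass=1]  = 7
Deaths = Births^2 + Predator  [with Births=7, Predator=0]  = 49

49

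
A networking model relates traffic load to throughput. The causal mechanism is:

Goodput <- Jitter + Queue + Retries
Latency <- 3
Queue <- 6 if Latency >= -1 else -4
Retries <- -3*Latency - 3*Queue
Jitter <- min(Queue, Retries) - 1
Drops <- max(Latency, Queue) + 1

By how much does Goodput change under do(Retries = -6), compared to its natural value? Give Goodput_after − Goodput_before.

Under do(Retries=-6), the mechanism Retries <- -3*Latency - 3*Queue is discarded; Retries is fixed at -6.
Queue = 6 if Latency >= -1 else -4  [with Latency=3]  = 6
Jitter = min(Queue, Retries) - 1  [with Queue=6, Retries=-6]  = -7
Goodput = Jitter + Queue + Retries  [with Jitter=-7, Queue=6, Retries=-6]  = -7
Without intervention: Queue = 6 if Latency >= -1 else -4  [with Latency=3]  = 6; Retries = -3*Latency - 3*Queue  [with Latency=3, Queue=6]  = -27; Jitter = min(Queue, Retries) - 1  [with Queue=6, Retries=-27]  = -28; Goodput = Jitter + Queue + Retries  [with Jitter=-28, Queue=6, Retries=-27]  = -49.
Change = -7 − (-49) = 42.

42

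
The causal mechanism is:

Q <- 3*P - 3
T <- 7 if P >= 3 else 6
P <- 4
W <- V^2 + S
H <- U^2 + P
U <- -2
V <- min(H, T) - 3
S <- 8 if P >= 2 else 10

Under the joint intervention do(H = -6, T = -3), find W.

The joint intervention fixes H = -6, T = -3, removing each variable's own equation.
V = min(H, T) - 3  [with H=-6, T=-3]  = -9
S = 8 if P >= 2 else 10  [with P=4]  = 8
W = V^2 + S  [with V=-9, S=8]  = 89

89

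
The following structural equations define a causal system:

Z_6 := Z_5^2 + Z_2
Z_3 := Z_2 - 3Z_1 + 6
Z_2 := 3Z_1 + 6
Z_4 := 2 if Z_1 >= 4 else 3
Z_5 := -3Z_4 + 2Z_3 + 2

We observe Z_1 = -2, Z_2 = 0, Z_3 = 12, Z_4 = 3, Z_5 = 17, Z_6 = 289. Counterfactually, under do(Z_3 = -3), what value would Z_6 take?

The intervention breaks the incoming arrows to Z_3: Z_3 := Z_2 - 3Z_1 + 6 no longer applies, and Z_3 = -3.
Z_2 = 3Z_1 + 6  [with Z_1=-2]  = 0
Z_4 = 2 if Z_1 >= 4 else 3  [with Z_1=-2]  = 3
Z_5 = -3Z_4 + 2Z_3 + 2  [with Z_4=3, Z_3=-3]  = -13
Z_6 = Z_5^2 + Z_2  [with Z_5=-13, Z_2=0]  = 169

169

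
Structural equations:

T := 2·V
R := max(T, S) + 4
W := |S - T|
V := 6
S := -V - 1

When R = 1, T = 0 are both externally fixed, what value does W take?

The joint intervention fixes R = 1, T = 0, removing each variable's own equation.
S = -V - 1  [with V=6]  = -7
W = |S - T|  [with S=-7, T=0]  = 7

7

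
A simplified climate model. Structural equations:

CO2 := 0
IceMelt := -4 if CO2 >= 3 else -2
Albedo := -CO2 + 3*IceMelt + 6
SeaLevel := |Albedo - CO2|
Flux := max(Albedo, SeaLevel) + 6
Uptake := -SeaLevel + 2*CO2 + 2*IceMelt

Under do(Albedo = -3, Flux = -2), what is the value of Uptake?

Setting Albedo = -3, Flux = -2 by intervention discards those variables' equations.
IceMelt = -4 if CO2 >= 3 else -2  [with CO2=0]  = -2
SeaLevel = |Albedo - CO2|  [with Albedo=-3, CO2=0]  = 3
Uptake = -SeaLevel + 2*CO2 + 2*IceMelt  [with SeaLevel=3, CO2=0, IceMelt=-2]  = -7

-7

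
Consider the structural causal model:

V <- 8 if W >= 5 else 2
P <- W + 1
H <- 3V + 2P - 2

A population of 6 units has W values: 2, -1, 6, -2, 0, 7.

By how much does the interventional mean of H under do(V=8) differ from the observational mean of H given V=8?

-9

The intervention sets V=8 in all 6 units regardless of W. Recomputing H per unit gives 28, 22, 36, 20, 24, 38; average 28.
Conditioning on V=8 selects the 2 unit(s) with W ∈ {6, 7}. Their H values: 36, 38. Mean = 37.
Difference = 28 − 37 = -9.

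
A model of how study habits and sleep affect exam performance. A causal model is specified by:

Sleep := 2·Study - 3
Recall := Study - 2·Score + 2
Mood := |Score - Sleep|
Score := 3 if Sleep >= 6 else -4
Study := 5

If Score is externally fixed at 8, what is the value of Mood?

The intervention breaks the incoming arrows to Score: Score := 3 if Sleep >= 6 else -4 no longer applies, and Score = 8.
Sleep = 2·Study - 3  [with Study=5]  = 7
Mood = |Score - Sleep|  [with Score=8, Sleep=7]  = 1

1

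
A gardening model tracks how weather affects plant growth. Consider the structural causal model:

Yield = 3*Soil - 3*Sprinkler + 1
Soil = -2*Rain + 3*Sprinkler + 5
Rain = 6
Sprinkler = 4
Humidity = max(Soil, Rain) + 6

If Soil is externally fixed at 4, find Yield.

1

do(Soil=4) replaces the equation Soil = -2*Rain + 3*Sprinkler + 5 with the constant Soil = 4.
Yield = 3*Soil - 3*Sprinkler + 1  [with Soil=4, Sprinkler=4]  = 1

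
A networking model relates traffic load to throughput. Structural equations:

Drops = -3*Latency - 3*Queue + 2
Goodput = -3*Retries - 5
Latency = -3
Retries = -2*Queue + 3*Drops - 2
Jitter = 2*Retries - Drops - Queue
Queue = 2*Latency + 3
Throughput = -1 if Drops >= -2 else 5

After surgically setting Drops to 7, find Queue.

Under do(Drops=7), the mechanism Drops = -3*Latency - 3*Queue + 2 is discarded; Drops is fixed at 7.
Since Queue is not a descendant of the intervened variable, it is unaffected.
Queue = 2*Latency + 3  [with Latency=-3]  = -3

-3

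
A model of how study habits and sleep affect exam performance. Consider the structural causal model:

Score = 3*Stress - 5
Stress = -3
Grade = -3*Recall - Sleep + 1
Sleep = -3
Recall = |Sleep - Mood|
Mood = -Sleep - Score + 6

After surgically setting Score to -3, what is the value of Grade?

-41

The intervention breaks the incoming arrows to Score: Score = 3*Stress - 5 no longer applies, and Score = -3.
Mood = -Sleep - Score + 6  [with Sleep=-3, Score=-3]  = 12
Recall = |Sleep - Mood|  [with Sleep=-3, Mood=12]  = 15
Grade = -3*Recall - Sleep + 1  [with Recall=15, Sleep=-3]  = -41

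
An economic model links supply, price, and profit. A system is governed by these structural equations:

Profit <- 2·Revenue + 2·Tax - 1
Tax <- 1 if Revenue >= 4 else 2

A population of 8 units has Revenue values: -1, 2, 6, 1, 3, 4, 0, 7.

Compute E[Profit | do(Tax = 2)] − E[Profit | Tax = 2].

3.5

Every unit gets Tax=2 under the intervention. Profit values become 1, 7, 15, 5, 9, 11, 3, 17; E[Profit|do(Tax=2)] = 8.5.
E[Profit|Tax=2] averages over only the 5 units with Tax=2 (Revenue = -1, 2, 1, 3, 0): Profit = 1, 7, 5, 9, 3, mean 5.
Difference = 8.5 − 5 = 3.5.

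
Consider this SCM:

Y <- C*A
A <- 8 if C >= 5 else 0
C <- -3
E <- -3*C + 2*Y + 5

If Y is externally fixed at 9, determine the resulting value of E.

The intervention breaks the incoming arrows to Y: Y <- C*A no longer applies, and Y = 9.
E = -3*C + 2*Y + 5  [with C=-3, Y=9]  = 32

32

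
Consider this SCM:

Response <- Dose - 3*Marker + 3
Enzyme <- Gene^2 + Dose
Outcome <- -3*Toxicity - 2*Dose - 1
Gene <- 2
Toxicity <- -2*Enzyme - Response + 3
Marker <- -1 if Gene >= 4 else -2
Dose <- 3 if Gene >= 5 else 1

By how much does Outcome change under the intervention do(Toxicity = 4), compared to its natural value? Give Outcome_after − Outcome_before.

-63

Intervening sets Toxicity = 4 and removes its equation (Toxicity <- -2*Enzyme - Response + 3).
Dose = 3 if Gene >= 5 else 1  [with Gene=2]  = 1
Outcome = -3*Toxicity - 2*Dose - 1  [with Toxicity=4, Dose=1]  = -15
Without intervention: Dose = 3 if Gene >= 5 else 1  [with Gene=2]  = 1; Enzyme = Gene^2 + Dose  [with Gene=2, Dose=1]  = 5; Marker = -1 if Gene >= 4 else -2  [with Gene=2]  = -2; Response = Dose - 3*Marker + 3  [with Dose=1, Marker=-2]  = 10; Toxicity = -2*Enzyme - Response + 3  [with Enzyme=5, Response=10]  = -17; Outcome = -3*Toxicity - 2*Dose - 1  [with Toxicity=-17, Dose=1]  = 48.
Change = -15 − 48 = -63.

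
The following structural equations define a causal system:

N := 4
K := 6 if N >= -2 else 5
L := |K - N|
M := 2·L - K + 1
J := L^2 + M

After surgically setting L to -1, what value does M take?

The intervention breaks the incoming arrows to L: L := |K - N| no longer applies, and L = -1.
K = 6 if N >= -2 else 5  [with N=4]  = 6
M = 2·L - K + 1  [with L=-1, K=6]  = -7

-7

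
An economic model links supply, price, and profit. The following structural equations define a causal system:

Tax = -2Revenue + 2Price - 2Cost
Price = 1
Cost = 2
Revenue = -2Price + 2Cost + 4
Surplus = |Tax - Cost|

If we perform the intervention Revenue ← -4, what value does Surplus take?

do(Revenue=-4) replaces the equation Revenue = -2Price + 2Cost + 4 with the constant Revenue = -4.
Tax = -2Revenue + 2Price - 2Cost  [with Revenue=-4, Price=1, Cost=2]  = 6
Surplus = |Tax - Cost|  [with Tax=6, Cost=2]  = 4

4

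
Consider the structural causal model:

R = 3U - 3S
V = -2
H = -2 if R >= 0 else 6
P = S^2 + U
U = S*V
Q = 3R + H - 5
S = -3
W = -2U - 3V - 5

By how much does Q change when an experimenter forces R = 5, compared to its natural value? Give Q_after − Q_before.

-66

do(R=5) replaces the equation R = 3U - 3S with the constant R = 5.
H = -2 if R >= 0 else 6  [with R=5]  = -2
Q = 3R + H - 5  [with R=5, H=-2]  = 8
Without intervention: U = S*V  [with S=-3, V=-2]  = 6; R = 3U - 3S  [with U=6, S=-3]  = 27; H = -2 if R >= 0 else 6  [with R=27]  = -2; Q = 3R + H - 5  [with R=27, H=-2]  = 74.
Change = 8 − 74 = -66.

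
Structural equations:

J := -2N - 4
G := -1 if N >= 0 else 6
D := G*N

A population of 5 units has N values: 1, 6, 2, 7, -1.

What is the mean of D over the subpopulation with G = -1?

-4

Observing G=-1 restricts to units where G's equation naturally yields -1: N ∈ {1, 6, 2, 7}. In that subpopulation D = -1, -6, -2, -7, mean -4.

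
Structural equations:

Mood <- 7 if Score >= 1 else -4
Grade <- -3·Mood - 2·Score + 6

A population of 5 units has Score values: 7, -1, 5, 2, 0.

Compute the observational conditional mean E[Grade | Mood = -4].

19

Conditioning on Mood=-4 selects the 2 unit(s) with Score ∈ {-1, 0}. Their Grade values: 20, 18. Mean = 19.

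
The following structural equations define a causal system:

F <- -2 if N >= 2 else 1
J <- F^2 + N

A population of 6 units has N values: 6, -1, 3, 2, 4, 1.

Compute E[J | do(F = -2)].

6.5

Every unit gets F=-2 under the intervention. J values become 10, 3, 7, 6, 8, 5; E[J|do(F=-2)] = 6.5.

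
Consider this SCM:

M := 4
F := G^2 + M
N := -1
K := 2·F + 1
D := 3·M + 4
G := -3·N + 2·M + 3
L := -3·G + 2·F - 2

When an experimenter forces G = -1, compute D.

The intervention breaks the incoming arrows to G: G := -3·N + 2·M + 3 no longer applies, and G = -1.
No directed path runs from G to D, so D keeps its natural value.
D = 3·M + 4  [with M=4]  = 16

16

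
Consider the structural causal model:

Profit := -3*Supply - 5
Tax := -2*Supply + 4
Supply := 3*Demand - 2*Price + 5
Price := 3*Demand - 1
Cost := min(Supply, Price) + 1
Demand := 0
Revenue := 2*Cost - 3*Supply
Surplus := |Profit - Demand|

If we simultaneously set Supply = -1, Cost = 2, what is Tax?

Setting Supply = -1, Cost = 2 by intervention discards those variables' equations.
Tax = -2*Supply + 4  [with Supply=-1]  = 6

6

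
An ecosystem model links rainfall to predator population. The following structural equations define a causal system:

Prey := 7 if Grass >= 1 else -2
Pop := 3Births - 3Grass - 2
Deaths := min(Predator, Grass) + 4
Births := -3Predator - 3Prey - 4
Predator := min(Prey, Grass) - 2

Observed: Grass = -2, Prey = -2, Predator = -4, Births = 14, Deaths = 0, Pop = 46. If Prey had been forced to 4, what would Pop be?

Under do(Prey=4), the mechanism Prey := 7 if Grass >= 1 else -2 is discarded; Prey is fixed at 4.
Predator = min(Prey, Grass) - 2  [with Prey=4, Grass=-2]  = -4
Births = -3Predator - 3Prey - 4  [with Predator=-4, Prey=4]  = -4
Pop = 3Births - 3Grass - 2  [with Births=-4, Grass=-2]  = -8

-8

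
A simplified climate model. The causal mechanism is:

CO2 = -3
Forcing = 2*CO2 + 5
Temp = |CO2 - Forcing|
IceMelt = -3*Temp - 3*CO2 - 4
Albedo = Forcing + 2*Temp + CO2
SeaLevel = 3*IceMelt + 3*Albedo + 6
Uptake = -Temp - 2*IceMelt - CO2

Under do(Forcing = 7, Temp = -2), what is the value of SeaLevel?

Under do(Forcing = 7, Temp = -2), each intervened variable's structural equation is replaced by its fixed value.
IceMelt = -3*Temp - 3*CO2 - 4  [with Temp=-2, CO2=-3]  = 11
Albedo = Forcing + 2*Temp + CO2  [with Forcing=7, Temp=-2, CO2=-3]  = 0
SeaLevel = 3*IceMelt + 3*Albedo + 6  [with IceMelt=11, Albedo=0]  = 39

39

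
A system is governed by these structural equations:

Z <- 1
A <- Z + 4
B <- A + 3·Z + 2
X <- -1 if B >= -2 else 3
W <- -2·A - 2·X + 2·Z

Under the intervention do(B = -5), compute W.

do(B=-5) replaces the equation B <- A + 3·Z + 2 with the constant B = -5.
A = Z + 4  [with Z=1]  = 5
X = -1 if B >= -2 else 3  [with B=-5]  = 3
W = -2·A - 2·X + 2·Z  [with A=5, X=3, Z=1]  = -14

-14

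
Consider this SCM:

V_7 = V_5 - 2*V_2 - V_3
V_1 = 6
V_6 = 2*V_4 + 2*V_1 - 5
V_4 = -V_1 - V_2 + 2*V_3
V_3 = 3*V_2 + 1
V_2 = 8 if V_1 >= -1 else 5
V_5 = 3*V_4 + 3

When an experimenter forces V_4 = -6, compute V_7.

-56

The intervention breaks the incoming arrows to V_4: V_4 = -V_1 - V_2 + 2*V_3 no longer applies, and V_4 = -6.
V_2 = 8 if V_1 >= -1 else 5  [with V_1=6]  = 8
V_3 = 3*V_2 + 1  [with V_2=8]  = 25
V_5 = 3*V_4 + 3  [with V_4=-6]  = -15
V_7 = V_5 - 2*V_2 - V_3  [with V_5=-15, V_2=8, V_3=25]  = -56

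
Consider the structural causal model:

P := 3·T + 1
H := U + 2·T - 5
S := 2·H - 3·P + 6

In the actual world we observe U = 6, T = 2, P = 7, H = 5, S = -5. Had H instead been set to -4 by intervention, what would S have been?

-23

Intervening sets H = -4 and removes its equation (H := U + 2·T - 5).
P = 3·T + 1  [with T=2]  = 7
S = 2·H - 3·P + 6  [with H=-4, P=7]  = -23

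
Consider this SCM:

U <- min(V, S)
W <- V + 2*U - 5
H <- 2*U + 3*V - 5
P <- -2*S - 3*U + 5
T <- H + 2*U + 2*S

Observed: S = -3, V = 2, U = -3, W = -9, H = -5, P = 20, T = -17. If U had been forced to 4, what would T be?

11

The intervention breaks the incoming arrows to U: U <- min(V, S) no longer applies, and U = 4.
H = 2*U + 3*V - 5  [with U=4, V=2]  = 9
T = H + 2*U + 2*S  [with H=9, U=4, S=-3]  = 11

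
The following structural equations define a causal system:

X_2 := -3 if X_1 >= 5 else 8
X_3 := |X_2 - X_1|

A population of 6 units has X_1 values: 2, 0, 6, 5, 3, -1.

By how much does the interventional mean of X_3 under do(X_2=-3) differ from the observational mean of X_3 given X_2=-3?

-3

do(X_2=-3) breaks X_2's dependence on X_1. With X_2=-3 fixed, X_3 across the units is 5, 3, 9, 8, 6, 2, mean 5.5.
Observing X_2=-3 restricts to units where X_2's equation naturally yields -3: X_1 ∈ {6, 5}. In that subpopulation X_3 = 9, 8, mean 8.5.
Difference = 5.5 − 8.5 = -3.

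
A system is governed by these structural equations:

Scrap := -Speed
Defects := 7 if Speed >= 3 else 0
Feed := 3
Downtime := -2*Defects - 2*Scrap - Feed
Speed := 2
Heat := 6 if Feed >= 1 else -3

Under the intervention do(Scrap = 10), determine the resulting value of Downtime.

-23

The intervention breaks the incoming arrows to Scrap: Scrap := -Speed no longer applies, and Scrap = 10.
Defects = 7 if Speed >= 3 else 0  [with Speed=2]  = 0
Downtime = -2*Defects - 2*Scrap - Feed  [with Defects=0, Scrap=10, Feed=3]  = -23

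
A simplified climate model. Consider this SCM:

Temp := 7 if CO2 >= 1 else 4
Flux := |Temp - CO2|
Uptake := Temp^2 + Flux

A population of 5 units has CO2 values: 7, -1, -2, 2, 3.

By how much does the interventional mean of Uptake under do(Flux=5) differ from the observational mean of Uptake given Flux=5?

3.3

Every unit gets Flux=5 under the intervention. Uptake values become 54, 21, 21, 54, 54; E[Uptake|do(Flux=5)] = 40.8.
E[Uptake|Flux=5] averages over only the 2 units with Flux=5 (CO2 = -1, 2): Uptake = 21, 54, mean 37.5.
Difference = 40.8 − 37.5 = 3.3.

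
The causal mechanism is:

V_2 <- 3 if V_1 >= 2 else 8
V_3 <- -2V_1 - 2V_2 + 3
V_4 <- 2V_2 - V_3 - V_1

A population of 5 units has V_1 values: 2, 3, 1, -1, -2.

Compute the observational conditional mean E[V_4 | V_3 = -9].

19.5

Observing V_3=-9 restricts to units where V_3's equation naturally yields -9: V_1 ∈ {3, -2}. In that subpopulation V_4 = 12, 27, mean 19.5.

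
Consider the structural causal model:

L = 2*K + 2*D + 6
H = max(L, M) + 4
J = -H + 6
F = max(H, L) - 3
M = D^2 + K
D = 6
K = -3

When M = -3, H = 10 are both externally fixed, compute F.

9

The joint intervention fixes M = -3, H = 10, removing each variable's own equation.
L = 2*K + 2*D + 6  [with K=-3, D=6]  = 12
F = max(H, L) - 3  [with H=10, L=12]  = 9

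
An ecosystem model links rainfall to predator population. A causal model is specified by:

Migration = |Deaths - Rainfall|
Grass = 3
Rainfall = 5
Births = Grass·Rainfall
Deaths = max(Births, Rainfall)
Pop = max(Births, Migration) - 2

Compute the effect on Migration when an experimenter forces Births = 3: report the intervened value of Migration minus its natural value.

-10

do(Births=3) replaces the equation Births = Grass·Rainfall with the constant Births = 3.
Deaths = max(Births, Rainfall)  [with Births=3, Rainfall=5]  = 5
Migration = |Deaths - Rainfall|  [with Deaths=5, Rainfall=5]  = 0
Without intervention: Births = Grass·Rainfall  [with Grass=3, Rainfall=5]  = 15; Deaths = max(Births, Rainfall)  [with Births=15, Rainfall=5]  = 15; Migration = |Deaths - Rainfall|  [with Deaths=15, Rainfall=5]  = 10.
Change = 0 − 10 = -10.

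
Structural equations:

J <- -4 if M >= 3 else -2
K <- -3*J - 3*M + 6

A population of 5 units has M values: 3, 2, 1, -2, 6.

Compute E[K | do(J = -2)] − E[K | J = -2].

-5

Every unit gets J=-2 under the intervention. K values become 3, 6, 9, 18, -6; E[K|do(J=-2)] = 6.
Conditioning on J=-2 selects the 3 unit(s) with M ∈ {2, 1, -2}. Their K values: 6, 9, 18. Mean = 11.
Difference = 6 − 11 = -5.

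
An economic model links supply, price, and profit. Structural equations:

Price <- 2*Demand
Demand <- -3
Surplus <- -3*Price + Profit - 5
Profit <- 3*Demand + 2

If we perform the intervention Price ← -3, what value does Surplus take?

-3

Under do(Price=-3), the mechanism Price <- 2*Demand is discarded; Price is fixed at -3.
Profit = 3*Demand + 2  [with Demand=-3]  = -7
Surplus = -3*Price + Profit - 5  [with Price=-3, Profit=-7]  = -3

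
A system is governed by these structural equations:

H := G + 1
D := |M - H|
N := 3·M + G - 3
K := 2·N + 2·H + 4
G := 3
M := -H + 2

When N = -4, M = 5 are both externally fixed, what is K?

4

The joint intervention fixes N = -4, M = 5, removing each variable's own equation.
H = G + 1  [with G=3]  = 4
K = 2·N + 2·H + 4  [with N=-4, H=4]  = 4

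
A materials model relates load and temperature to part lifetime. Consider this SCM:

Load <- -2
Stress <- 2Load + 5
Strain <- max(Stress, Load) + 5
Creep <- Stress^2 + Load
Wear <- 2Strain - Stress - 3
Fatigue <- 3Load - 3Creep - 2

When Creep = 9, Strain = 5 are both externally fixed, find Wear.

6

The joint intervention fixes Creep = 9, Strain = 5, removing each variable's own equation.
Stress = 2Load + 5  [with Load=-2]  = 1
Wear = 2Strain - Stress - 3  [with Strain=5, Stress=1]  = 6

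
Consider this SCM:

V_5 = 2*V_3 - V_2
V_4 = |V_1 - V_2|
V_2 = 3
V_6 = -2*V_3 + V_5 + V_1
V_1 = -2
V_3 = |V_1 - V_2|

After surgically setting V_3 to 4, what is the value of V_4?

The intervention breaks the incoming arrows to V_3: V_3 = |V_1 - V_2| no longer applies, and V_3 = 4.
V_4 is not downstream of the intervention, so its value is determined by the original equations.
V_4 = |V_1 - V_2|  [with V_1=-2, V_2=3]  = 5

5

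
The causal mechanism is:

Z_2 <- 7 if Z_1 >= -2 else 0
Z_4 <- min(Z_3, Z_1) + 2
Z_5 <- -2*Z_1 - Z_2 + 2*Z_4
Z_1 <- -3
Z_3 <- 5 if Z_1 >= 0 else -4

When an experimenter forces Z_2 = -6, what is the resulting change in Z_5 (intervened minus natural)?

do(Z_2=-6) replaces the equation Z_2 <- 7 if Z_1 >= -2 else 0 with the constant Z_2 = -6.
Z_3 = 5 if Z_1 >= 0 else -4  [with Z_1=-3]  = -4
Z_4 = min(Z_3, Z_1) + 2  [with Z_3=-4, Z_1=-3]  = -2
Z_5 = -2*Z_1 - Z_2 + 2*Z_4  [with Z_1=-3, Z_2=-6, Z_4=-2]  = 8
Without intervention: Z_2 = 7 if Z_1 >= -2 else 0  [with Z_1=-3]  = 0; Z_3 = 5 if Z_1 >= 0 else -4  [with Z_1=-3]  = -4; Z_4 = min(Z_3, Z_1) + 2  [with Z_3=-4, Z_1=-3]  = -2; Z_5 = -2*Z_1 - Z_2 + 2*Z_4  [with Z_1=-3, Z_2=0, Z_4=-2]  = 2.
Change = 8 − 2 = 6.

6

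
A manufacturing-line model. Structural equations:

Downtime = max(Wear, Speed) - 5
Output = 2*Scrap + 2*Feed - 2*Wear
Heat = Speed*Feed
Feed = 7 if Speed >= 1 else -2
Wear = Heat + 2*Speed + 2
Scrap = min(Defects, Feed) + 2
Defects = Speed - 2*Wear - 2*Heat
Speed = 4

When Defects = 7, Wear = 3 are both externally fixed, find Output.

26

Setting Defects = 7, Wear = 3 by intervention discards those variables' equations.
Feed = 7 if Speed >= 1 else -2  [with Speed=4]  = 7
Scrap = min(Defects, Feed) + 2  [with Defects=7, Feed=7]  = 9
Output = 2*Scrap + 2*Feed - 2*Wear  [with Scrap=9, Feed=7, Wear=3]  = 26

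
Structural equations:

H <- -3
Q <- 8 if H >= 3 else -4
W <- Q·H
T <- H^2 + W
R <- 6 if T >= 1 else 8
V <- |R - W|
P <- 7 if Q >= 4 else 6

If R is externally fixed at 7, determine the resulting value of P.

6

Under do(R=7), the mechanism R <- 6 if T >= 1 else 8 is discarded; R is fixed at 7.
Since P is not a descendant of the intervened variable, it is unaffected.
Q = 8 if H >= 3 else -4  [with H=-3]  = -4
P = 7 if Q >= 4 else 6  [with Q=-4]  = 6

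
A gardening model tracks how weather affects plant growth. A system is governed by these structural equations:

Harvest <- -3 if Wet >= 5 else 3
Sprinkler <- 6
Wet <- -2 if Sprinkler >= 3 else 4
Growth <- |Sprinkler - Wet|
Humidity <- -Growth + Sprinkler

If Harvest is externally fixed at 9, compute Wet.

-2

Under do(Harvest=9), the mechanism Harvest <- -3 if Wet >= 5 else 3 is discarded; Harvest is fixed at 9.
No directed path runs from Harvest to Wet, so Wet keeps its natural value.
Wet = -2 if Sprinkler >= 3 else 4  [with Sprinkler=6]  = -2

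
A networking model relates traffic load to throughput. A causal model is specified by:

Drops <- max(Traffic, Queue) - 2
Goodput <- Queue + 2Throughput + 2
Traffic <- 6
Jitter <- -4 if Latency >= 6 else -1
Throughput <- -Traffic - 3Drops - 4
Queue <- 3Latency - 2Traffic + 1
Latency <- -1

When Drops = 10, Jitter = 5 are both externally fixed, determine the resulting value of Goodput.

Under do(Drops = 10, Jitter = 5), each intervened variable's structural equation is replaced by its fixed value.
Queue = 3Latency - 2Traffic + 1  [with Latency=-1, Traffic=6]  = -14
Throughput = -Traffic - 3Drops - 4  [with Traffic=6, Drops=10]  = -40
Goodput = Queue + 2Throughput + 2  [with Queue=-14, Throughput=-40]  = -92

-92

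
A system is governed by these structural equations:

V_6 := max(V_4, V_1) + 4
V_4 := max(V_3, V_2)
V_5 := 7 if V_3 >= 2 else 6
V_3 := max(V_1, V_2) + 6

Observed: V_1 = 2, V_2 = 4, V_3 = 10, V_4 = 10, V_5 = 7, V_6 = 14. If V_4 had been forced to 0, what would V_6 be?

6

Under do(V_4=0), the mechanism V_4 := max(V_3, V_2) is discarded; V_4 is fixed at 0.
V_6 = max(V_4, V_1) + 4  [with V_4=0, V_1=2]  = 6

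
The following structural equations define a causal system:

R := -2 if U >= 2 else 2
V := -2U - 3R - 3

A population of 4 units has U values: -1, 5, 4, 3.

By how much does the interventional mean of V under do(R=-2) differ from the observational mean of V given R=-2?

2.5

Under do(R=-2), R's equation is replaced by R=-2 for every unit. Per-unit V: 5, -7, -5, -3. Mean = -2.5.
E[V|R=-2] averages over only the 3 units with R=-2 (U = 5, 4, 3): V = -7, -5, -3, mean -5.
Difference = -2.5 − (-5) = 2.5.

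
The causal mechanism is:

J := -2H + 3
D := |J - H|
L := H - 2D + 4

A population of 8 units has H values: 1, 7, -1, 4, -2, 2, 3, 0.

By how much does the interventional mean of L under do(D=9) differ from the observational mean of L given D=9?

Every unit gets D=9 under the intervention. L values become -13, -7, -15, -10, -16, -12, -11, -14; E[L|do(D=9)] = -12.25.
Observing D=9 restricts to units where D's equation naturally yields 9: H ∈ {4, -2}. In that subpopulation L = -10, -16, mean -13.
Difference = -12.25 − (-13) = 0.75.

0.75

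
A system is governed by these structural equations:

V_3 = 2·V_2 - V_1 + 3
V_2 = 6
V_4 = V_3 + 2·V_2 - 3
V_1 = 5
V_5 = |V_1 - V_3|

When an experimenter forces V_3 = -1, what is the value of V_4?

The intervention breaks the incoming arrows to V_3: V_3 = 2·V_2 - V_1 + 3 no longer applies, and V_3 = -1.
V_4 = V_3 + 2·V_2 - 3  [with V_3=-1, V_2=6]  = 8

8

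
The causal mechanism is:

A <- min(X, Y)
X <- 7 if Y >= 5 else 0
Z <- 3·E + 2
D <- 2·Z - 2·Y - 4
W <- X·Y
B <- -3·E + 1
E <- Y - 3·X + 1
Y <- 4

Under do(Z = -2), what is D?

The intervention breaks the incoming arrows to Z: Z <- 3·E + 2 no longer applies, and Z = -2.
D = 2·Z - 2·Y - 4  [with Z=-2, Y=4]  = -16

-16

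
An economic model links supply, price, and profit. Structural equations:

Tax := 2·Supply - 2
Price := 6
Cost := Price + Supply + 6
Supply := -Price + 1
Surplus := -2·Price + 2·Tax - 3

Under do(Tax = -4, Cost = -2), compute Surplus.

-23

The joint intervention fixes Tax = -4, Cost = -2, removing each variable's own equation.
Surplus = -2·Price + 2·Tax - 3  [with Price=6, Tax=-4]  = -23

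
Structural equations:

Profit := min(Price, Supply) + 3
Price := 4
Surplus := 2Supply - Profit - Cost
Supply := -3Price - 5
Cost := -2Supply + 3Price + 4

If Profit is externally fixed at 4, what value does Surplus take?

-88

Intervening sets Profit = 4 and removes its equation (Profit := min(Price, Supply) + 3).
Supply = -3Price - 5  [with Price=4]  = -17
Cost = -2Supply + 3Price + 4  [with Supply=-17, Price=4]  = 50
Surplus = 2Supply - Profit - Cost  [with Supply=-17, Profit=4, Cost=50]  = -88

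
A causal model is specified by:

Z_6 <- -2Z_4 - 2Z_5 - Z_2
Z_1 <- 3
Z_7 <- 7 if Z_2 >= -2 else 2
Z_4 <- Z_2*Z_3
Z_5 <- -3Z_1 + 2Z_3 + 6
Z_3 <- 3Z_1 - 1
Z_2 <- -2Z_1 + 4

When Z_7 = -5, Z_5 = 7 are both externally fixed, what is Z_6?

20

Setting Z_7 = -5, Z_5 = 7 by intervention discards those variables' equations.
Z_2 = -2Z_1 + 4  [with Z_1=3]  = -2
Z_3 = 3Z_1 - 1  [with Z_1=3]  = 8
Z_4 = Z_2*Z_3  [with Z_2=-2, Z_3=8]  = -16
Z_6 = -2Z_4 - 2Z_5 - Z_2  [with Z_4=-16, Z_5=7, Z_2=-2]  = 20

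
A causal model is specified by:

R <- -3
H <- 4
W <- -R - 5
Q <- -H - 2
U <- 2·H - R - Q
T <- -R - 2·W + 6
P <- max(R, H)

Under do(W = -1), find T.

11

The intervention breaks the incoming arrows to W: W <- -R - 5 no longer applies, and W = -1.
T = -R - 2·W + 6  [with R=-3, W=-1]  = 11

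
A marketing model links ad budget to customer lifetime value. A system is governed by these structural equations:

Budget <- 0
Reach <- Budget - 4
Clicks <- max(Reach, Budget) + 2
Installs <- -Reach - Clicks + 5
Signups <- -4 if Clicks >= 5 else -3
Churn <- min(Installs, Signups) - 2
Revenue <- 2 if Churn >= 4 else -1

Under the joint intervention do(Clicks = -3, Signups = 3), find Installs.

The joint intervention fixes Clicks = -3, Signups = 3, removing each variable's own equation.
Reach = Budget - 4  [with Budget=0]  = -4
Installs = -Reach - Clicks + 5  [with Reach=-4, Clicks=-3]  = 12

12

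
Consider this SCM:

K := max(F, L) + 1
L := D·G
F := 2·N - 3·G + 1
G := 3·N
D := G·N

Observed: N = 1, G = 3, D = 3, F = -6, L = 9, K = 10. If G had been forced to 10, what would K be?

Under do(G=10), the mechanism G := 3·N is discarded; G is fixed at 10.
D = G·N  [with G=10, N=1]  = 10
F = 2·N - 3·G + 1  [with N=1, G=10]  = -27
L = D·G  [with D=10, G=10]  = 100
K = max(F, L) + 1  [with F=-27, L=100]  = 101

101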